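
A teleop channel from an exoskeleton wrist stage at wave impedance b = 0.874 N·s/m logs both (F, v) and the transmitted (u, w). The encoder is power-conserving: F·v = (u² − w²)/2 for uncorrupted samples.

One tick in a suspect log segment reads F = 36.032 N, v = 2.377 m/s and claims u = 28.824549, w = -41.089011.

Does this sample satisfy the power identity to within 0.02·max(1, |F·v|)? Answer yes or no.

no

F·v = 36.032×2.377 = 85.648064 W.
(u² − w²)/2 = (830.854625 − 1688.306825)/2 = -428.726100 W.
|Δ| = 514.374164;  2% of max(1, |F·v|) = 1.712961.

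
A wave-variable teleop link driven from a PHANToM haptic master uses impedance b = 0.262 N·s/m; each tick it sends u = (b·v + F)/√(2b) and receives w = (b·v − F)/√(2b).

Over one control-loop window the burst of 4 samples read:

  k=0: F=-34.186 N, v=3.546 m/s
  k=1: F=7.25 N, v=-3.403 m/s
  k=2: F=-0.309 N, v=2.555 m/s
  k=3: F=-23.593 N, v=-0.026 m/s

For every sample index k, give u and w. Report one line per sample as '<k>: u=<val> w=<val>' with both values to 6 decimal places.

k=0: b·v=0.262×3.546=0.929052; √(2b)=0.723878; u=(0.929052+(-34.186))/0.723878=-45.942725, w=(0.929052−(-34.186))/0.723878=48.509598
k=1: b·v=0.262×(-3.403)=-0.891586; √(2b)=0.723878; u=(-0.891586+7.25)/0.723878=8.783815, w=(-0.891586−7.25)/0.723878=-11.247173
k=2: b·v=0.262×2.555=0.669410; √(2b)=0.723878; u=(0.669410+(-0.309))/0.723878=0.497887, w=(0.669410−(-0.309))/0.723878=1.351622
k=3: b·v=0.262×(-0.026)=-0.006812; √(2b)=0.723878; u=(-0.006812+(-23.593))/0.723878=-32.601899, w=(-0.006812−(-23.593))/0.723878=32.583078

0: u=-45.942725 w=48.509598
1: u=8.783815 w=-11.247173
2: u=0.497887 w=1.351622
3: u=-32.601899 w=32.583078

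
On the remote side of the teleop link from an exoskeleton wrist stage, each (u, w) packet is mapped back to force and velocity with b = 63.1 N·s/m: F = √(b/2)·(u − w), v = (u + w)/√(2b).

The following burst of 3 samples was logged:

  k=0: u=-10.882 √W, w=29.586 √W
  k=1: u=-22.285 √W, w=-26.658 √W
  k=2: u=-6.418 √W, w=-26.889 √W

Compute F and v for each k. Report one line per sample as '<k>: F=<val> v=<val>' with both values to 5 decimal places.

k=0: u−w=-40.46800, u+w=18.70400; √(b/2)=5.61694, √(2b)=11.23388; F=5.61694×(-40.468)=-227.30627, v=18.70400/11.23388=1.66496
k=1: u−w=4.37300, u+w=-48.94300; √(b/2)=5.61694, √(2b)=11.23388; F=5.61694×4.373=24.56287, v=-48.94300/11.23388=-4.35673
k=2: u−w=20.47100, u+w=-33.30700; √(b/2)=5.61694, √(2b)=11.23388; F=5.61694×20.471=114.98435, v=-33.30700/11.23388=-2.96487

0: F=-227.30627 v=1.66496
1: F=24.56287 v=-4.35673
2: F=114.98435 v=-2.96487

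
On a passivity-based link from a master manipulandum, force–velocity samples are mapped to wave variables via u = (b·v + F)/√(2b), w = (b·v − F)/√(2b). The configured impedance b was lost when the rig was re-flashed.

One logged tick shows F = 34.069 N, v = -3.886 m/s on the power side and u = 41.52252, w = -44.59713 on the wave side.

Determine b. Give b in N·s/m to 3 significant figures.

u + w = -3.0746;  u + w = √(2b)·v, so √(2b) = -3.0746/(-3.886) = 0.7912.
b = (√(2b))²/2 = 0.6260/2 = 0.3130.
(Check via u − w = 2F/√(2b): u − w = 86.1197, 2F/√(2b) = 86.1196.)

b = 0.313 N·s/m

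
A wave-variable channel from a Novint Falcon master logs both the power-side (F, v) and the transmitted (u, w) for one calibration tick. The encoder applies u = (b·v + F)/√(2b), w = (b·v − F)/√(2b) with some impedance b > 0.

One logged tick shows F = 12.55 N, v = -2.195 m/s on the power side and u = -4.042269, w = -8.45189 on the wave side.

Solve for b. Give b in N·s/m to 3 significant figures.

b = 16.2 N·s/m

u + w = -12.494159;  u + w = √(2b)·v, so √(2b) = -12.494159/(-2.195) = 5.692100.
b = (√(2b))²/2 = 32.400000/2 = 16.200000.
(Check via u − w = 2F/√(2b): u − w = 4.409621, 2F/√(2b) = 4.409621.)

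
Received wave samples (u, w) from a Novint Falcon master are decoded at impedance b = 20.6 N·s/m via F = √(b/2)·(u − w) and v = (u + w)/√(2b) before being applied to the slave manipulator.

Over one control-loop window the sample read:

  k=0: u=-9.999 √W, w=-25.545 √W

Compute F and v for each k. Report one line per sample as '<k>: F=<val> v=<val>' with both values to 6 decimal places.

k=0: u−w=15.546000, u+w=-35.544000; √(b/2)=3.209361, √(2b)=6.418723; F=3.209361×15.546=49.892731, v=-35.544000/6.418723=-5.537550

0: F=49.892731 v=-5.537550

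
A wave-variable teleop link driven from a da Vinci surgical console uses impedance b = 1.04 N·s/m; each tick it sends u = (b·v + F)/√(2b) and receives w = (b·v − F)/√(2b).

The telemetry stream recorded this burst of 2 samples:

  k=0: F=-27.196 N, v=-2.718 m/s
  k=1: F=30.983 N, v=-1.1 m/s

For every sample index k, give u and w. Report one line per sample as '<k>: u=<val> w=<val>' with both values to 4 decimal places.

k=0: b·v=1.04×(-2.718)=-2.8267; √(2b)=1.4422; u=(-2.8267+(-27.196))/1.4422=-20.8170, w=(-2.8267−(-27.196))/1.4422=16.8971
k=1: b·v=1.04×(-1.1)=-1.1440; √(2b)=1.4422; u=(-1.1440+30.983)/1.4422=20.6896, w=(-1.1440−30.983)/1.4422=-22.2761

0: u=-20.8170 w=16.8971
1: u=20.6896 w=-22.2761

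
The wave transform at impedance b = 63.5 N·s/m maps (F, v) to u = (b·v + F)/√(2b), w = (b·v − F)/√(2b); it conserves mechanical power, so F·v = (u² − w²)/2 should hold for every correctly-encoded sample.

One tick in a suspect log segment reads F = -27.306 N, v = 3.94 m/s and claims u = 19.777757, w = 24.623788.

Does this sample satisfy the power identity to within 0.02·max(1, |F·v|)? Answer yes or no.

F·v = (-27.306)×3.94 = -107.585640 W.
(u² − w²)/2 = (391.159672 − 606.330935)/2 = -107.585632 W.
|Δ| = 0.000008;  2% of max(1, |F·v|) = 2.151713.

yes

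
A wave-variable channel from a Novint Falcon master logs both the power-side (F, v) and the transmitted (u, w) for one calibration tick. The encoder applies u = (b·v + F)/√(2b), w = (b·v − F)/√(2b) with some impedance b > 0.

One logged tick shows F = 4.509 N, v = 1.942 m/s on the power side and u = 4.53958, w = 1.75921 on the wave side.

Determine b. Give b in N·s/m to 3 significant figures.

b = 5.26 N·s/m

u + w = 6.2988;  u + w = √(2b)·v, so √(2b) = 6.2988/1.942 = 3.2435.
b = (√(2b))²/2 = 10.5200/2 = 5.2600.
(Check via u − w = 2F/√(2b): u − w = 2.7804, 2F/√(2b) = 2.7804.)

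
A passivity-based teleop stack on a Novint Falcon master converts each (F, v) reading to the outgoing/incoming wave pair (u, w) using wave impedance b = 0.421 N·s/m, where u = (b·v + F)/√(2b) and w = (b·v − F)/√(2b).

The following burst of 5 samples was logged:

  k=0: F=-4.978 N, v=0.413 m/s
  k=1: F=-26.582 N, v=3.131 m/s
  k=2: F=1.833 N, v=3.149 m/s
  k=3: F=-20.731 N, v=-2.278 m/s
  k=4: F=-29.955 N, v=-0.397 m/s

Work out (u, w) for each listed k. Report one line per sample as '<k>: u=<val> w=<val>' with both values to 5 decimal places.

0: u=-5.23550 w=5.61447
1: u=-27.53236 w=30.40539
2: u=3.44236 w=-0.55282
3: u=-23.63765 w=21.54734
4: u=-32.82689 w=32.46260

k=0: b·v=0.421×0.413=0.17387; √(2b)=0.91761; u=(0.17387+(-4.978))/0.91761=-5.23550, w=(0.17387−(-4.978))/0.91761=5.61447
k=1: b·v=0.421×3.131=1.31815; √(2b)=0.91761; u=(1.31815+(-26.582))/0.91761=-27.53236, w=(1.31815−(-26.582))/0.91761=30.40539
k=2: b·v=0.421×3.149=1.32573; √(2b)=0.91761; u=(1.32573+1.833)/0.91761=3.44236, w=(1.32573−1.833)/0.91761=-0.55282
k=3: b·v=0.421×(-2.278)=-0.95904; √(2b)=0.91761; u=(-0.95904+(-20.731))/0.91761=-23.63765, w=(-0.95904−(-20.731))/0.91761=21.54734
k=4: b·v=0.421×(-0.397)=-0.16714; √(2b)=0.91761; u=(-0.16714+(-29.955))/0.91761=-32.82689, w=(-0.16714−(-29.955))/0.91761=32.46260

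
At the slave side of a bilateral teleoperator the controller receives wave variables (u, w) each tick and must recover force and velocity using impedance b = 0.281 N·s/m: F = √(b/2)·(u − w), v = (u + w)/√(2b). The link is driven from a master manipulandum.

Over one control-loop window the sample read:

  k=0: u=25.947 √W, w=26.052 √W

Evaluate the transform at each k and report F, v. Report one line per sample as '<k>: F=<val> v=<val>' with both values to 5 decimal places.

k=0: u−w=-0.10500, u+w=51.99900; √(b/2)=0.37483, √(2b)=0.74967; F=0.37483×(-0.105)=-0.03936, v=51.99900/0.74967=69.36283

0: F=-0.03936 v=69.36283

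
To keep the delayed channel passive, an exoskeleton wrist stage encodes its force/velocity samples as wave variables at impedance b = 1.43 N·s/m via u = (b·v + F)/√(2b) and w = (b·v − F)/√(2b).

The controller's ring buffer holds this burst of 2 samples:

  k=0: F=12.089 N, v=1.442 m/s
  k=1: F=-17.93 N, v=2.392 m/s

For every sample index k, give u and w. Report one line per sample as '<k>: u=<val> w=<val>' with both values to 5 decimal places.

k=0: b·v=1.43×1.442=2.06206; √(2b)=1.69115; u=(2.06206+12.089)/1.69115=8.36770, w=(2.06206−12.089)/1.69115=-5.92905
k=1: b·v=1.43×2.392=3.42056; √(2b)=1.69115; u=(3.42056+(-17.93))/1.69115=-8.57961, w=(3.42056−(-17.93))/1.69115=12.62485

0: u=8.36770 w=-5.92905
1: u=-8.57961 w=12.62485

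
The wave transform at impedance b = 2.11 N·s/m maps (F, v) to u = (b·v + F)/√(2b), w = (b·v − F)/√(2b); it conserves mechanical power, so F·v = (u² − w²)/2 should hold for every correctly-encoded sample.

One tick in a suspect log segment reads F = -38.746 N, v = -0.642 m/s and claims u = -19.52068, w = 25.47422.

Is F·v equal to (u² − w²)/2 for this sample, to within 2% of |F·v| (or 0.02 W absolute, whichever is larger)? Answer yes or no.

no

F·v = (-38.746)×(-0.642) = 24.87493 W.
(u² − w²)/2 = (381.05695 − 648.93588)/2 = -133.93947 W.
|Δ| = 158.81440;  2% of max(1, |F·v|) = 0.49750.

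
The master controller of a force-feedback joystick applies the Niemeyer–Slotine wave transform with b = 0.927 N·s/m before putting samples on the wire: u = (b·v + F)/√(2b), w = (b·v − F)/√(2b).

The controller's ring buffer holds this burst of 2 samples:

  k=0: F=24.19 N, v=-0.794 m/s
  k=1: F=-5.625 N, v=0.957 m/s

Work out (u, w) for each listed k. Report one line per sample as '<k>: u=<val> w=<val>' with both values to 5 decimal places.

0: u=17.22508 w=-18.30621
1: u=-3.47959 w=4.78265

k=0: b·v=0.927×(-0.794)=-0.73604; √(2b)=1.36162; u=(-0.73604+24.19)/1.36162=17.22508, w=(-0.73604−24.19)/1.36162=-18.30621
k=1: b·v=0.927×0.957=0.88714; √(2b)=1.36162; u=(0.88714+(-5.625))/1.36162=-3.47959, w=(0.88714−(-5.625))/1.36162=4.78265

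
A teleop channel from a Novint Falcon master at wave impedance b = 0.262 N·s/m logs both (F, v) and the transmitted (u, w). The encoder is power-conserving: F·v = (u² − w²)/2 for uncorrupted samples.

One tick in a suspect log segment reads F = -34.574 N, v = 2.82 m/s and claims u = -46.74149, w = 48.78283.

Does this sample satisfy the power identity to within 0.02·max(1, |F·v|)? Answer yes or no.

yes

F·v = (-34.574)×2.82 = -97.4987 W.
(u² − w²)/2 = (2184.7669 − 2379.7645)/2 = -97.4988 W.
|Δ| = 0.0001;  2% of max(1, |F·v|) = 1.9500.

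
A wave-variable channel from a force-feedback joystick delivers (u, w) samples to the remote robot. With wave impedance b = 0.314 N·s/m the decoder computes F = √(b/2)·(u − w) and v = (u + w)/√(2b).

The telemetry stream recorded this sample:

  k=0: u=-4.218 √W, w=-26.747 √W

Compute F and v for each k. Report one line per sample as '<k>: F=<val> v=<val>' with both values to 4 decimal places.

0: F=8.9267 v=-39.0743

k=0: u−w=22.5290, u+w=-30.9650; √(b/2)=0.3962, √(2b)=0.7925; F=0.3962×22.529=8.9267, v=-30.9650/0.7925=-39.0743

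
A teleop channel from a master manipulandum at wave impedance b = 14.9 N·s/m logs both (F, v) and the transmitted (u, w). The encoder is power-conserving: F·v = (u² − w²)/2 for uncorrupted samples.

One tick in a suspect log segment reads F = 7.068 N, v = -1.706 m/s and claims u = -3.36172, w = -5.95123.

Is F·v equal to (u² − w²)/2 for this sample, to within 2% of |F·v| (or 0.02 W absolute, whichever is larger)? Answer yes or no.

yes

F·v = 7.068×(-1.706) = -12.0580 W.
(u² − w²)/2 = (11.3012 − 35.4171)/2 = -12.0580 W.
|Δ| = 0.0000;  2% of max(1, |F·v|) = 0.2412.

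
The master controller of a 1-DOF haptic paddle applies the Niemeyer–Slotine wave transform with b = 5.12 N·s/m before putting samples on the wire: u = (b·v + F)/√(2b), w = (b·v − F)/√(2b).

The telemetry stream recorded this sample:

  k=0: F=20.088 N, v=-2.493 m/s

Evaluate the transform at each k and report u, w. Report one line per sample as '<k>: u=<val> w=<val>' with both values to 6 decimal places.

0: u=2.288700 w=-10.266300

k=0: b·v=5.12×(-2.493)=-12.764160; √(2b)=3.200000; u=(-12.764160+20.088)/3.200000=2.288700, w=(-12.764160−20.088)/3.200000=-10.266300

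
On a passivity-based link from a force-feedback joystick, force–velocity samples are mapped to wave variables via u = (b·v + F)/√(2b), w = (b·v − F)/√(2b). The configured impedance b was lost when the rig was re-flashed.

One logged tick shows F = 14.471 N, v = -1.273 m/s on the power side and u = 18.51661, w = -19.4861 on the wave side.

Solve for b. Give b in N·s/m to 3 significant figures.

b = 0.29 N·s/m

u + w = -0.96949;  u + w = √(2b)·v, so √(2b) = -0.96949/(-1.273) = 0.76158.
b = (√(2b))²/2 = 0.58000/2 = 0.29000.
(Check via u − w = 2F/√(2b): u − w = 38.00271, 2F/√(2b) = 38.00263.)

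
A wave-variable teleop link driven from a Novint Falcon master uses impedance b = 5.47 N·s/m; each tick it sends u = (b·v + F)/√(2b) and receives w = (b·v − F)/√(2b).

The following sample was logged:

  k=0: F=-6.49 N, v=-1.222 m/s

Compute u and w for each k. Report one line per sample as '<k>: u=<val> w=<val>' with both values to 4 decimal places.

0: u=-3.9831 w=-0.0588

k=0: b·v=5.47×(-1.222)=-6.6843; √(2b)=3.3076; u=(-6.6843+(-6.49))/3.3076=-3.9831, w=(-6.6843−(-6.49))/3.3076=-0.0588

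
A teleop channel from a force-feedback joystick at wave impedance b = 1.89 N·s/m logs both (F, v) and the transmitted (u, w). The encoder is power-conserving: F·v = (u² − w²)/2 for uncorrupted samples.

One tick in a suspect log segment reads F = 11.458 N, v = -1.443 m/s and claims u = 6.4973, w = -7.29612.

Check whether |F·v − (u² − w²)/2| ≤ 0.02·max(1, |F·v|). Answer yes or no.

F·v = 11.458×(-1.443) = -16.5339 W.
(u² − w²)/2 = (42.2149 − 53.2334)/2 = -5.5092 W.
|Δ| = 11.0247;  2% of max(1, |F·v|) = 0.3307.

no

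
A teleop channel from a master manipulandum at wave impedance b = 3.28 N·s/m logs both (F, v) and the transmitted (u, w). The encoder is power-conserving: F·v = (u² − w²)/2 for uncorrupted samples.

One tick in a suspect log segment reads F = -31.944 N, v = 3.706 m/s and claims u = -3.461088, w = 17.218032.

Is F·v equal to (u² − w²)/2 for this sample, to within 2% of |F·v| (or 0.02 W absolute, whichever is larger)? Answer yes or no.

no

F·v = (-31.944)×3.706 = -118.384464 W.
(u² − w²)/2 = (11.979130 − 296.460626)/2 = -142.240748 W.
|Δ| = 23.856284;  2% of max(1, |F·v|) = 2.367689.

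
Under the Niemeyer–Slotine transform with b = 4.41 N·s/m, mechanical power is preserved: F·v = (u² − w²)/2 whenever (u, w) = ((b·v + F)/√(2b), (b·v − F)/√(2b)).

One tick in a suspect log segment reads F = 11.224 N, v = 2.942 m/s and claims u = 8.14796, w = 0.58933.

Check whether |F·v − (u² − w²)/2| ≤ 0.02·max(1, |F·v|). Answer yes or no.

yes

F·v = 11.224×2.942 = 33.0210 W.
(u² − w²)/2 = (66.3893 − 0.3473)/2 = 33.0210 W.
|Δ| = 0.0000;  2% of max(1, |F·v|) = 0.6604.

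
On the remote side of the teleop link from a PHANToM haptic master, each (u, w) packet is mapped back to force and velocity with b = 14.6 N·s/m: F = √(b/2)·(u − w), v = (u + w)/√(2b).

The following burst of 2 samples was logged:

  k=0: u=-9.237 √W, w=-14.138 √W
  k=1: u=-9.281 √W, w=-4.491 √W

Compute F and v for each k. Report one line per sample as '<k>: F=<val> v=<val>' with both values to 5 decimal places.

k=0: u−w=4.90100, u+w=-23.37500; √(b/2)=2.70185, √(2b)=5.40370; F=2.70185×4.901=13.24177, v=-23.37500/5.40370=-4.32574
k=1: u−w=-4.79000, u+w=-13.77200; √(b/2)=2.70185, √(2b)=5.40370; F=2.70185×(-4.79)=-12.94187, v=-13.77200/5.40370=-2.54862

0: F=13.24177 v=-4.32574
1: F=-12.94187 v=-2.54862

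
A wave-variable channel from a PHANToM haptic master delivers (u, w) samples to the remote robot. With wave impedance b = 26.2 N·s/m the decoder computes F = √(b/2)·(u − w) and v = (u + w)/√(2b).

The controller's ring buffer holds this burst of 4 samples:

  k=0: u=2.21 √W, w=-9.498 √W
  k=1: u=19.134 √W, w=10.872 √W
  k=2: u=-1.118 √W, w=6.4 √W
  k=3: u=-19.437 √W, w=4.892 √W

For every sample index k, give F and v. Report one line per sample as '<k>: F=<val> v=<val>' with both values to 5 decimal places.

0: F=42.37584 v=-1.00680
1: F=29.90342 v=4.14517
2: F=-27.21059 v=0.72968
3: F=-88.05619 v=-2.00932

k=0: u−w=11.70800, u+w=-7.28800; √(b/2)=3.61939, √(2b)=7.23878; F=3.61939×11.708=42.37584, v=-7.28800/7.23878=-1.00680
k=1: u−w=8.26200, u+w=30.00600; √(b/2)=3.61939, √(2b)=7.23878; F=3.61939×8.262=29.90342, v=30.00600/7.23878=4.14517
k=2: u−w=-7.51800, u+w=5.28200; √(b/2)=3.61939, √(2b)=7.23878; F=3.61939×(-7.518)=-27.21059, v=5.28200/7.23878=0.72968
k=3: u−w=-24.32900, u+w=-14.54500; √(b/2)=3.61939, √(2b)=7.23878; F=3.61939×(-24.329)=-88.05619, v=-14.54500/7.23878=-2.00932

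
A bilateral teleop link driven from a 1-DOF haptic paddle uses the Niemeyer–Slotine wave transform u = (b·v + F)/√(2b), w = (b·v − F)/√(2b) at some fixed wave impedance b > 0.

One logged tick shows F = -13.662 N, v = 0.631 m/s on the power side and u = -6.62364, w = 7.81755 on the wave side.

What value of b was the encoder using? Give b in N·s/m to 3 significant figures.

b = 1.79 N·s/m

u + w = 1.19391;  u + w = √(2b)·v, so √(2b) = 1.19391/0.631 = 1.89209.
b = (√(2b))²/2 = 3.58001/2 = 1.79001.
(Check via u − w = 2F/√(2b): u − w = -14.44119, 2F/√(2b) = -14.44116.)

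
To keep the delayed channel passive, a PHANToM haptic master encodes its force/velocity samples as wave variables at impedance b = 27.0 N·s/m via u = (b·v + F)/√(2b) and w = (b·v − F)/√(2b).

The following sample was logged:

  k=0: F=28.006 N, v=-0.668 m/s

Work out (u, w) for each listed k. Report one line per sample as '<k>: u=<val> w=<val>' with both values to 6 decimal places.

k=0: b·v=27.0×(-0.668)=-18.036000; √(2b)=7.348469; u=(-18.036000+28.006)/7.348469=1.356745, w=(-18.036000−28.006)/7.348469=-6.265523

0: u=1.356745 w=-6.265523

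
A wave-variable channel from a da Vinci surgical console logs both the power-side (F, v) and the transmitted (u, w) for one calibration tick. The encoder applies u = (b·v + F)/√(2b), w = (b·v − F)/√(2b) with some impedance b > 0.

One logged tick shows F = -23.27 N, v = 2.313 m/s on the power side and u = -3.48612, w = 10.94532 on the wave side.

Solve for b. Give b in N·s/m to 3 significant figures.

u + w = 7.45920;  u + w = √(2b)·v, so √(2b) = 7.45920/2.313 = 3.22490.
b = (√(2b))²/2 = 10.40000/2 = 5.20000.
(Check via u − w = 2F/√(2b): u − w = -14.43144, 2F/√(2b) = -14.43144.)

b = 5.2 N·s/m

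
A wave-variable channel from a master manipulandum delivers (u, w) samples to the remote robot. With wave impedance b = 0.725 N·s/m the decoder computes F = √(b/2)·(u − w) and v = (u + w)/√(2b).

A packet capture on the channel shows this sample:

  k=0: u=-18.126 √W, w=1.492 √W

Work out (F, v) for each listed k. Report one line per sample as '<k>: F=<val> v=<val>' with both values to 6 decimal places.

k=0: u−w=-19.618000, u+w=-16.634000; √(b/2)=0.602080, √(2b)=1.204159; F=0.602080×(-19.618)=-11.811600, v=-16.634000/1.204159=-13.813785

0: F=-11.811600 v=-13.813785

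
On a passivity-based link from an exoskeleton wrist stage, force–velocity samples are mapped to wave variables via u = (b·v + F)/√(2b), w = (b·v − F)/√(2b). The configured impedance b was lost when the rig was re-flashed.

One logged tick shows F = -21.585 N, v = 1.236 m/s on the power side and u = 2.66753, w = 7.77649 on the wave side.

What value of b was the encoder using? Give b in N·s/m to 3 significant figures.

u + w = 10.44402;  u + w = √(2b)·v, so √(2b) = 10.44402/1.236 = 8.44985.
b = (√(2b))²/2 = 71.40004/2 = 35.70002.
(Check via u − w = 2F/√(2b): u − w = -5.10896, 2F/√(2b) = -5.10896.)

b = 35.7 N·s/m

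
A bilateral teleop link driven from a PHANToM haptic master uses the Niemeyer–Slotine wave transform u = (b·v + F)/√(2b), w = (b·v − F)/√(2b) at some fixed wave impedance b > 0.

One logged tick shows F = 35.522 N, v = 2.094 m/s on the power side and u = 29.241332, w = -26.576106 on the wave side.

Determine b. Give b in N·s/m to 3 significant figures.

u + w = 2.665226;  u + w = √(2b)·v, so √(2b) = 2.665226/2.094 = 1.272792.
b = (√(2b))²/2 = 1.619999/2 = 0.809999.
(Check via u − w = 2F/√(2b): u − w = 55.817438, 2F/√(2b) = 55.817456.)

b = 0.81 N·s/m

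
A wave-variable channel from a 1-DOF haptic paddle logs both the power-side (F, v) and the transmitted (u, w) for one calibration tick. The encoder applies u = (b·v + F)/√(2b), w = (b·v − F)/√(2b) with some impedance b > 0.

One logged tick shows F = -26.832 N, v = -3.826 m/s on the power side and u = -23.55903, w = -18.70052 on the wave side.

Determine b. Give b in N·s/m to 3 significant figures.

b = 61 N·s/m

u + w = -42.2596;  u + w = √(2b)·v, so √(2b) = -42.2596/(-3.826) = 11.0454.
b = (√(2b))²/2 = 122.0000/2 = 61.0000.
(Check via u − w = 2F/√(2b): u − w = -4.8585, 2F/√(2b) = -4.8585.)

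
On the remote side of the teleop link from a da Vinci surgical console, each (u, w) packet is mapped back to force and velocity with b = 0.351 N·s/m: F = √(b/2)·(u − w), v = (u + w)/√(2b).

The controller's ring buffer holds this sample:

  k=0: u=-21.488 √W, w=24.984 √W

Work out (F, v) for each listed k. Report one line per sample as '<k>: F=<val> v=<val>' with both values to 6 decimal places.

0: F=-19.468385 v=4.172563

k=0: u−w=-46.472000, u+w=3.496000; √(b/2)=0.418927, √(2b)=0.837854; F=0.418927×(-46.472)=-19.468385, v=3.496000/0.837854=4.172563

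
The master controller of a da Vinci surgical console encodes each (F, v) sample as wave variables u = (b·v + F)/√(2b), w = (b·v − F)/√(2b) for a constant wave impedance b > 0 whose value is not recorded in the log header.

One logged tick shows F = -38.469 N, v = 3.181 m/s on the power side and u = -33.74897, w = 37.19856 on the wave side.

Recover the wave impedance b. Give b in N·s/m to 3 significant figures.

b = 0.588 N·s/m

u + w = 3.4496;  u + w = √(2b)·v, so √(2b) = 3.4496/3.181 = 1.0844.
b = (√(2b))²/2 = 1.1760/2 = 0.5880.
(Check via u − w = 2F/√(2b): u − w = -70.9475, 2F/√(2b) = -70.9475.)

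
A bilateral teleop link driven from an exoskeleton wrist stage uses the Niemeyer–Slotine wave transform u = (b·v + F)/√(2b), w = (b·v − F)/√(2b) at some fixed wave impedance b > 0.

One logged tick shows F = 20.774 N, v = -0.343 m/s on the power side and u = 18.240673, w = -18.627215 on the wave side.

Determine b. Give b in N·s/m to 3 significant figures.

u + w = -0.386542;  u + w = √(2b)·v, so √(2b) = -0.386542/(-0.343) = 1.126945.
b = (√(2b))²/2 = 1.270004/2 = 0.635002.
(Check via u − w = 2F/√(2b): u − w = 36.867888, 2F/√(2b) = 36.867828.)

b = 0.635 N·s/m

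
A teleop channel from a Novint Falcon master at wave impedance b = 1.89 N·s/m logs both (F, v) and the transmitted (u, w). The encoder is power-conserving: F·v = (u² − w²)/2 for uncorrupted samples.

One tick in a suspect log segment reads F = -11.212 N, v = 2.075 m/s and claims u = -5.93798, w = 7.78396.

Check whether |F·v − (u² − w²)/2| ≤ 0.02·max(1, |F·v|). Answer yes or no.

F·v = (-11.212)×2.075 = -23.2649 W.
(u² − w²)/2 = (35.2596 − 60.5900)/2 = -12.6652 W.
|Δ| = 10.5997;  2% of max(1, |F·v|) = 0.4653.

no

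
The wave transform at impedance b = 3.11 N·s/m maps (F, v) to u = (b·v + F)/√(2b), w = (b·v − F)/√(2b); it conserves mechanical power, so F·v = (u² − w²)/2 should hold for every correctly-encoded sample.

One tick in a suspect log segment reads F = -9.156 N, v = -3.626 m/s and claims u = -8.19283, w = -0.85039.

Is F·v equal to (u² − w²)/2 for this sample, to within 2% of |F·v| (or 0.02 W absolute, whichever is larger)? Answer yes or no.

F·v = (-9.156)×(-3.626) = 33.1997 W.
(u² − w²)/2 = (67.1225 − 0.7232)/2 = 33.1997 W.
|Δ| = 0.0000;  2% of max(1, |F·v|) = 0.6640.

yes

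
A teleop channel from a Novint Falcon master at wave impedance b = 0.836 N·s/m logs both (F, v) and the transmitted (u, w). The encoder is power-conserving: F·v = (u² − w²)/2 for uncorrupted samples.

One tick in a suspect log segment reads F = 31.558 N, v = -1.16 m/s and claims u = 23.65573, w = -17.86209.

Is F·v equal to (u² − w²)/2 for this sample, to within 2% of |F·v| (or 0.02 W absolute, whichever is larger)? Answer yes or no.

F·v = 31.558×(-1.16) = -36.6073 W.
(u² − w²)/2 = (559.5936 − 319.0543)/2 = 120.2697 W.
|Δ| = 156.8769;  2% of max(1, |F·v|) = 0.7321.

no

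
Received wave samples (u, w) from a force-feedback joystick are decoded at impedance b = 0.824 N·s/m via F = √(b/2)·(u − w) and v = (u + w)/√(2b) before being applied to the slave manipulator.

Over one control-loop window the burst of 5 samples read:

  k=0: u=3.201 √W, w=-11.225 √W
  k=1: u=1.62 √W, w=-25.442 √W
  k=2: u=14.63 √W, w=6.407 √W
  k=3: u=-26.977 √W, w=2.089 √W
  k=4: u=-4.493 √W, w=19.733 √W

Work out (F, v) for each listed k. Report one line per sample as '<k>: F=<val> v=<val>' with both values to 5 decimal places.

k=0: u−w=14.42600, u+w=-8.02400; √(b/2)=0.64187, √(2b)=1.28374; F=0.64187×14.426=9.25965, v=-8.02400/1.28374=-6.25046
k=1: u−w=27.06200, u+w=-23.82200; √(b/2)=0.64187, √(2b)=1.28374; F=0.64187×27.062=17.37035, v=-23.82200/1.28374=-18.55665
k=2: u−w=8.22300, u+w=21.03700; √(b/2)=0.64187, √(2b)=1.28374; F=0.64187×8.223=5.27812, v=21.03700/1.28374=16.38722
k=3: u−w=-29.06600, u+w=-24.88800; √(b/2)=0.64187, √(2b)=1.28374; F=0.64187×(-29.066)=-18.65666, v=-24.88800/1.28374=-19.38704
k=4: u−w=-24.22600, u+w=15.24000; √(b/2)=0.64187, √(2b)=1.28374; F=0.64187×(-24.226)=-15.55000, v=15.24000/1.28374=11.87152

0: F=9.25965 v=-6.25046
1: F=17.37035 v=-18.55665
2: F=5.27812 v=16.38722
3: F=-18.65666 v=-19.38704
4: F=-15.55000 v=11.87152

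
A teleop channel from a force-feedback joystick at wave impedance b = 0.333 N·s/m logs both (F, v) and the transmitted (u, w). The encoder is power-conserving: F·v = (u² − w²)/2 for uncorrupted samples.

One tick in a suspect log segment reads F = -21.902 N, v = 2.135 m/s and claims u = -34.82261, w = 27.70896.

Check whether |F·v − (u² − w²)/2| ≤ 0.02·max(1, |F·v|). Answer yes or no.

no

F·v = (-21.902)×2.135 = -46.7608 W.
(u² − w²)/2 = (1212.6142 − 767.7865)/2 = 222.4139 W.
|Δ| = 269.1746;  2% of max(1, |F·v|) = 0.9352.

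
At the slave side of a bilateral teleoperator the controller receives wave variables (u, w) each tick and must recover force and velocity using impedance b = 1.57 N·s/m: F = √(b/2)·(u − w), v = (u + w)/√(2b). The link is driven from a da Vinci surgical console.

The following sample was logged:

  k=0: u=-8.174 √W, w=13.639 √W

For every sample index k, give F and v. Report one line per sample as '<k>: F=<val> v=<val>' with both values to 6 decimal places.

0: F=-19.326367 v=3.084078

k=0: u−w=-21.813000, u+w=5.465000; √(b/2)=0.886002, √(2b)=1.772005; F=0.886002×(-21.813)=-19.326367, v=5.465000/1.772005=3.084078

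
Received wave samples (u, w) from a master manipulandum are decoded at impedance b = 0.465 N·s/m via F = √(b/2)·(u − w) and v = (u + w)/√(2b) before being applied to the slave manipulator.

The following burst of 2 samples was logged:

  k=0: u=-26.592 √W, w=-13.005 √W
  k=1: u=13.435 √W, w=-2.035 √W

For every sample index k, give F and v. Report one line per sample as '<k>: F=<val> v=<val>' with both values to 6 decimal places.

k=0: u−w=-13.587000, u+w=-39.597000; √(b/2)=0.482183, √(2b)=0.964365; F=0.482183×(-13.587)=-6.551414, v=-39.597000/0.964365=-41.060176
k=1: u−w=15.470000, u+w=11.400000; √(b/2)=0.482183, √(2b)=0.964365; F=0.482183×15.47=7.459364, v=11.400000/0.964365=11.821249

0: F=-6.551414 v=-41.060176
1: F=7.459364 v=11.821249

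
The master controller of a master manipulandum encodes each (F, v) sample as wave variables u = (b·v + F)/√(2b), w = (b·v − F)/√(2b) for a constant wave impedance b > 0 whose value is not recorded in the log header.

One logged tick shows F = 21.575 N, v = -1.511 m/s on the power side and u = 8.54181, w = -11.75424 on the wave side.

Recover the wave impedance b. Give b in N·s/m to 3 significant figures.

b = 2.26 N·s/m

u + w = -3.21243;  u + w = √(2b)·v, so √(2b) = -3.21243/(-1.511) = 2.12603.
b = (√(2b))²/2 = 4.52000/2 = 2.26000.
(Check via u − w = 2F/√(2b): u − w = 20.29605, 2F/√(2b) = 20.29605.)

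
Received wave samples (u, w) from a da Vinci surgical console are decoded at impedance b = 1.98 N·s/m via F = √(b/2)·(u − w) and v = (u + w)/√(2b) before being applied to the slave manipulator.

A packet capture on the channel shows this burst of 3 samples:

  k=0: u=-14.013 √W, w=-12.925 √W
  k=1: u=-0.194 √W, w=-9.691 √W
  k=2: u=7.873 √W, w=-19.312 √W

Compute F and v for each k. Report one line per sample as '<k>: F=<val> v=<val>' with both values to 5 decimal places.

0: F=-1.08255 v=-13.53685
1: F=9.44940 v=-4.96740
2: F=27.04873 v=-5.74831

k=0: u−w=-1.08800, u+w=-26.93800; √(b/2)=0.99499, √(2b)=1.98997; F=0.99499×(-1.088)=-1.08255, v=-26.93800/1.98997=-13.53685
k=1: u−w=9.49700, u+w=-9.88500; √(b/2)=0.99499, √(2b)=1.98997; F=0.99499×9.497=9.44940, v=-9.88500/1.98997=-4.96740
k=2: u−w=27.18500, u+w=-11.43900; √(b/2)=0.99499, √(2b)=1.98997; F=0.99499×27.185=27.04873, v=-11.43900/1.98997=-5.74831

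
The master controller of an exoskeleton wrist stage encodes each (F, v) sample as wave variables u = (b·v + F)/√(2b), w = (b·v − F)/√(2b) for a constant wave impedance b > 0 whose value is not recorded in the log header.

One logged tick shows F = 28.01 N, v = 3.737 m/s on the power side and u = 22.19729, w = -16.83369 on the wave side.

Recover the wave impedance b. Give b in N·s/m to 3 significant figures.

u + w = 5.3636;  u + w = √(2b)·v, so √(2b) = 5.3636/3.737 = 1.4353.
b = (√(2b))²/2 = 2.0600/2 = 1.0300.
(Check via u − w = 2F/√(2b): u − w = 39.0310, 2F/√(2b) = 39.0310.)

b = 1.03 N·s/m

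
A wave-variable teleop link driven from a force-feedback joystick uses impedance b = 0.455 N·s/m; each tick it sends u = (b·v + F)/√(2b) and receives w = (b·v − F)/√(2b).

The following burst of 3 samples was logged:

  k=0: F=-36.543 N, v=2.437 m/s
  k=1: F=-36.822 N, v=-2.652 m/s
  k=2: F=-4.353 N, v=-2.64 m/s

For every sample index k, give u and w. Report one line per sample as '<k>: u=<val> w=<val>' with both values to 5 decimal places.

k=0: b·v=0.455×2.437=1.10884; √(2b)=0.95394; u=(1.10884+(-36.543))/0.95394=-37.14510, w=(1.10884−(-36.543))/0.95394=39.46985
k=1: b·v=0.455×(-2.652)=-1.20666; √(2b)=0.95394; u=(-1.20666+(-36.822))/0.95394=-39.86487, w=(-1.20666−(-36.822))/0.95394=37.33502
k=2: b·v=0.455×(-2.64)=-1.20120; √(2b)=0.95394; u=(-1.20120+(-4.353))/0.95394=-5.82238, w=(-1.20120−(-4.353))/0.95394=3.30398

0: u=-37.14510 w=39.46985
1: u=-39.86487 w=37.33502
2: u=-5.82238 w=3.30398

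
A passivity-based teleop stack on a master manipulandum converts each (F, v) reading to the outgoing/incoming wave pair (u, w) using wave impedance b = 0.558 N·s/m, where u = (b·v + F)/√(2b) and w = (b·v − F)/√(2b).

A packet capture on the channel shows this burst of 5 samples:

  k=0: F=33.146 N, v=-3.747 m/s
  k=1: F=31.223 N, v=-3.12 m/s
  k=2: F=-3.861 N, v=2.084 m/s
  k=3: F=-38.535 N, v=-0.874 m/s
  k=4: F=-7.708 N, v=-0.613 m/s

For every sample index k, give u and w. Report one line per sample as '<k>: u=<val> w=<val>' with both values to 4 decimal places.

0: u=29.3969 w=-33.3553
1: u=27.9078 w=-31.2038
2: u=-2.5541 w=4.7556
3: u=-36.9390 w=36.0157
4: u=-7.6202 w=6.9726

k=0: b·v=0.558×(-3.747)=-2.0908; √(2b)=1.0564; u=(-2.0908+33.146)/1.0564=29.3969, w=(-2.0908−33.146)/1.0564=-33.3553
k=1: b·v=0.558×(-3.12)=-1.7410; √(2b)=1.0564; u=(-1.7410+31.223)/1.0564=27.9078, w=(-1.7410−31.223)/1.0564=-31.2038
k=2: b·v=0.558×2.084=1.1629; √(2b)=1.0564; u=(1.1629+(-3.861))/1.0564=-2.5541, w=(1.1629−(-3.861))/1.0564=4.7556
k=3: b·v=0.558×(-0.874)=-0.4877; √(2b)=1.0564; u=(-0.4877+(-38.535))/1.0564=-36.9390, w=(-0.4877−(-38.535))/1.0564=36.0157
k=4: b·v=0.558×(-0.613)=-0.3421; √(2b)=1.0564; u=(-0.3421+(-7.708))/1.0564=-7.6202, w=(-0.3421−(-7.708))/1.0564=6.9726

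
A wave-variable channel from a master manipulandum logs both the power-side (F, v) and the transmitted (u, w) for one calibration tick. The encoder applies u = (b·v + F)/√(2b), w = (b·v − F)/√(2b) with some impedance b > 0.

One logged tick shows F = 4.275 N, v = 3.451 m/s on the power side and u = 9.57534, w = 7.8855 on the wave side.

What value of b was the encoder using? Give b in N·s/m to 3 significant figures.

u + w = 17.4608;  u + w = √(2b)·v, so √(2b) = 17.4608/3.451 = 5.0596.
b = (√(2b))²/2 = 25.6000/2 = 12.8000.
(Check via u − w = 2F/√(2b): u − w = 1.6898, 2F/√(2b) = 1.6898.)

b = 12.8 N·s/m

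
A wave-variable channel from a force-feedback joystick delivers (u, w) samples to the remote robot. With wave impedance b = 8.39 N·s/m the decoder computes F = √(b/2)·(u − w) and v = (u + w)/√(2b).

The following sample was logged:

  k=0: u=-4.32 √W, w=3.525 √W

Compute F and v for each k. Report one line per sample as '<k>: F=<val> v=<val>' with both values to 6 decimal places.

k=0: u−w=-7.845000, u+w=-0.795000; √(b/2)=2.048170, √(2b)=4.096340; F=2.048170×(-7.845)=-16.067893, v=-0.795000/4.096340=-0.194076

0: F=-16.067893 v=-0.194076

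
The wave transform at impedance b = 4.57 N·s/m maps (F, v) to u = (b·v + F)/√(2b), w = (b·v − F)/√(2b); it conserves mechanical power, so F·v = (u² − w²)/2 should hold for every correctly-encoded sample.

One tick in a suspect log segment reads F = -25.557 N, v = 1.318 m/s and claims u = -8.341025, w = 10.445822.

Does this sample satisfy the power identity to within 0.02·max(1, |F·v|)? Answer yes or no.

F·v = (-25.557)×1.318 = -33.684126 W.
(u² − w²)/2 = (69.572698 − 109.115197)/2 = -19.771250 W.
|Δ| = 13.912876;  2% of max(1, |F·v|) = 0.673683.

no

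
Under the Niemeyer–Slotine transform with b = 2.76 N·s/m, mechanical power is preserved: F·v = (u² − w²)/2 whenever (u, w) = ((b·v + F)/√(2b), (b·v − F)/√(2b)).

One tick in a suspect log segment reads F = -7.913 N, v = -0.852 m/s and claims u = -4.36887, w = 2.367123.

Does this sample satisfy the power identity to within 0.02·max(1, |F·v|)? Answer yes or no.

yes

F·v = (-7.913)×(-0.852) = 6.741876 W.
(u² − w²)/2 = (19.087025 − 5.603271)/2 = 6.741877 W.
|Δ| = 0.000001;  2% of max(1, |F·v|) = 0.134838.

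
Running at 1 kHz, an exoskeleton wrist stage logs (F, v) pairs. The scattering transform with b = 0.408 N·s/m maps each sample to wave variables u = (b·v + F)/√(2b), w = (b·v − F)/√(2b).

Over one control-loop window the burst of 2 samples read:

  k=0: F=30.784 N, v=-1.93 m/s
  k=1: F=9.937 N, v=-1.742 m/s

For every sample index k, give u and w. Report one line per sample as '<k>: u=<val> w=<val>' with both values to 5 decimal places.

0: u=33.20675 w=-34.95017
1: u=10.21365 w=-11.78724

k=0: b·v=0.408×(-1.93)=-0.78744; √(2b)=0.90333; u=(-0.78744+30.784)/0.90333=33.20675, w=(-0.78744−30.784)/0.90333=-34.95017
k=1: b·v=0.408×(-1.742)=-0.71074; √(2b)=0.90333; u=(-0.71074+9.937)/0.90333=10.21365, w=(-0.71074−9.937)/0.90333=-11.78724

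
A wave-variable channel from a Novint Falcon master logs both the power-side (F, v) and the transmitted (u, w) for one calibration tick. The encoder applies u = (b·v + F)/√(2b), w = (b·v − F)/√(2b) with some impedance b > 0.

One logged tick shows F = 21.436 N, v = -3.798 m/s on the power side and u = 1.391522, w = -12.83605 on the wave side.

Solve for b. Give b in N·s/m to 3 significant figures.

b = 4.54 N·s/m

u + w = -11.444528;  u + w = √(2b)·v, so √(2b) = -11.444528/(-3.798) = 3.013304.
b = (√(2b))²/2 = 9.080000/2 = 4.540000.
(Check via u − w = 2F/√(2b): u − w = 14.227572, 2F/√(2b) = 14.227573.)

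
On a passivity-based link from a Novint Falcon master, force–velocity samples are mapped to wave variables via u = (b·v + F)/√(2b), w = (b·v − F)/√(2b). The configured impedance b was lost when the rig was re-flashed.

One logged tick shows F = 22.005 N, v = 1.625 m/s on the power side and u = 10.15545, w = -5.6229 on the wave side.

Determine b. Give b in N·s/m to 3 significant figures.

u + w = 4.53255;  u + w = √(2b)·v, so √(2b) = 4.53255/1.625 = 2.78926.
b = (√(2b))²/2 = 7.77998/2 = 3.88999.
(Check via u − w = 2F/√(2b): u − w = 15.77835, 2F/√(2b) = 15.77837.)

b = 3.89 N·s/m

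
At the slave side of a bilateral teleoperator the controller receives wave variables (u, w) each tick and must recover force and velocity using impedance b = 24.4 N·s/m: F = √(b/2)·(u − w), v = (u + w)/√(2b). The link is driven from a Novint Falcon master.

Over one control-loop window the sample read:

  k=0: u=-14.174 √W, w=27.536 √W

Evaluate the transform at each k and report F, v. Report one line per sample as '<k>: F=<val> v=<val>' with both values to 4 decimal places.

k=0: u−w=-41.7100, u+w=13.3620; √(b/2)=3.4928, √(2b)=6.9857; F=3.4928×(-41.71)=-145.6868, v=13.3620/6.9857=1.9128

0: F=-145.6868 v=1.9128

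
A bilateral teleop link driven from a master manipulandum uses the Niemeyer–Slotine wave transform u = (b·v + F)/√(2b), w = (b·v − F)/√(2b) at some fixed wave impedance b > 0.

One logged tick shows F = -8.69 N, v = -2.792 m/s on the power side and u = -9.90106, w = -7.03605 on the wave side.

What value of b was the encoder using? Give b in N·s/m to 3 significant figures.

b = 18.4 N·s/m

u + w = -16.9371;  u + w = √(2b)·v, so √(2b) = -16.9371/(-2.792) = 6.0663.
b = (√(2b))²/2 = 36.8000/2 = 18.4000.
(Check via u − w = 2F/√(2b): u − w = -2.8650, 2F/√(2b) = -2.8650.)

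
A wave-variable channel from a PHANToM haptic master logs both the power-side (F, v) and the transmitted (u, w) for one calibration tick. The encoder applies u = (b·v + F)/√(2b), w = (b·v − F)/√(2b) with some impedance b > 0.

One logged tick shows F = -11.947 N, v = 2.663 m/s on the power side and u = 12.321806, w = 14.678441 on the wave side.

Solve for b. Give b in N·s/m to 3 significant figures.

u + w = 27.000247;  u + w = √(2b)·v, so √(2b) = 27.000247/2.663 = 10.139034.
b = (√(2b))²/2 = 102.800006/2 = 51.400003.
(Check via u − w = 2F/√(2b): u − w = -2.356635, 2F/√(2b) = -2.356635.)

b = 51.4 N·s/m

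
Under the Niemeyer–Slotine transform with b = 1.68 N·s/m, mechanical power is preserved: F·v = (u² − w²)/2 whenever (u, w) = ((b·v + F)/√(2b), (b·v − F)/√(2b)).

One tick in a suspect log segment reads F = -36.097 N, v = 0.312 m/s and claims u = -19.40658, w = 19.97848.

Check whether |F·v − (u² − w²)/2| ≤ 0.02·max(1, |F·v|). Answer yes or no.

yes

F·v = (-36.097)×0.312 = -11.2623 W.
(u² − w²)/2 = (376.6153 − 399.1397)/2 = -11.2622 W.
|Δ| = 0.0001;  2% of max(1, |F·v|) = 0.2252.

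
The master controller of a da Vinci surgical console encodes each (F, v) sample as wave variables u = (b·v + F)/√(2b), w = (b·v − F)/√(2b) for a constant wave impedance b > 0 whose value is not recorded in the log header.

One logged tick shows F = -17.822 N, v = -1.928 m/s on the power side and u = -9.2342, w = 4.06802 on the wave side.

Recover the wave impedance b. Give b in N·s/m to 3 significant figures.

b = 3.59 N·s/m

u + w = -5.16618;  u + w = √(2b)·v, so √(2b) = -5.16618/(-1.928) = 2.67955.
b = (√(2b))²/2 = 7.18001/2 = 3.59000.
(Check via u − w = 2F/√(2b): u − w = -13.30222, 2F/√(2b) = -13.30221.)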